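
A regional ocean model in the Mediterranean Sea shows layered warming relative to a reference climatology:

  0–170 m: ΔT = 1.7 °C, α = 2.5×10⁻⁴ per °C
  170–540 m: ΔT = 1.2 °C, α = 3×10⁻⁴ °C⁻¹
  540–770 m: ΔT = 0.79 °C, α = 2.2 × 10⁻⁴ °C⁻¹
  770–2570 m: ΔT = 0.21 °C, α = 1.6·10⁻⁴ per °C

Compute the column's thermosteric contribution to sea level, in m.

0–170 m: 1.7 × 170 × 2.5×10⁻⁴ = 0.07225 m
Layer 2: 370 × 3×10⁻⁴ × 1.2 = 0.13320 m
540–770 m: 230 × 2.2×10⁻⁴ × 0.79 = 0.039974 m
770–2570 m: 1800 × 0.21 × 1.6×10⁻⁴ = 0.06048 m
Δh = 0.07225 + 0.13320 + 0.039974 + 0.06048 = 0.305904 m ≈ 0.306 m

Δh = 0.306 m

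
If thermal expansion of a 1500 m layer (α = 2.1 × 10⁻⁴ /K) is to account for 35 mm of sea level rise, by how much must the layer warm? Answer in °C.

ΔT = Δh/(αH) = 0.035 / (2.1×10⁻⁴ × 1500) ≈ 0.1111 °C

ΔT ≈ 0.11 °C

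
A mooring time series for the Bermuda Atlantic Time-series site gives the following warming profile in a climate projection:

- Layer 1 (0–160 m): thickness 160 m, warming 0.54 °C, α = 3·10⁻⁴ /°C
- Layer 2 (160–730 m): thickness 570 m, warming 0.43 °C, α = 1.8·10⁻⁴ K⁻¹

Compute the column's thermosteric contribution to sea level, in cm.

about 7.0 cm

0–160 m: 0.54 × 160 × 3×10⁻⁴ = 0.02592 m
Layer 2: 570 × 1.8×10⁻⁴ × 0.43 = 0.044118 m
Δh = 0.02592 + 0.044118 = 0.070038 m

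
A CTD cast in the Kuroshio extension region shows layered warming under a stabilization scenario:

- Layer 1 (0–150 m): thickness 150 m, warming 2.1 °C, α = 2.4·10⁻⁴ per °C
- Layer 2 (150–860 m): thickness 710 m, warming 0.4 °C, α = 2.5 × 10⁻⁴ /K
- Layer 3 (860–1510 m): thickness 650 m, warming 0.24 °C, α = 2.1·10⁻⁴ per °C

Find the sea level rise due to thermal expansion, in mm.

Δh = 180 mm

0–150 m: 150 × 2.4×10⁻⁴ × 2.1 = 0.07560 m
150–860 m: 710 × 2.5×10⁻⁴ × 0.4 = 0.07100 m
Layer 3: 2.1×10⁻⁴ × 0.24 × 650 = 0.03276 m
Δh = 0.07560 + 0.07100 + 0.03276 = 0.17936 m ≈ 180 mm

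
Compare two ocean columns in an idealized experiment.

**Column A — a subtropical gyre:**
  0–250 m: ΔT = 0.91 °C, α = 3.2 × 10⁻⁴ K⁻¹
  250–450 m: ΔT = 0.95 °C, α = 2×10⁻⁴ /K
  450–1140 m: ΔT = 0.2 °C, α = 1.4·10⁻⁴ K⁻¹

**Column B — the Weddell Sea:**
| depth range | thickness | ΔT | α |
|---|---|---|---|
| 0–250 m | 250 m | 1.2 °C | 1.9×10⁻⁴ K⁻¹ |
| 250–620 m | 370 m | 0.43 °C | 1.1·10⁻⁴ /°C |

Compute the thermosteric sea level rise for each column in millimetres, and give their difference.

A: 130 mm; B: 74.5 mm; difference 55.6 mm

A 0–250 m: 3.2×10⁻⁴ × 0.91 × 250 = 0.07280 m
A Layer 2: 200 × 0.95 × 2×10⁻⁴ = 0.03800 m
A Layer 3: 690 × 0.2 × 1.4×10⁻⁴ = 0.01932 m
A total: 0.13012 m
B Layer 1: 250 × 1.2 × 1.9×10⁻⁴ = 0.05700 m
B 0.43 × 370 × 1.1×10⁻⁴ = 0.017501 m
B total: 0.074501 m
Difference: 0.13012 − 0.074501 = 0.055619 m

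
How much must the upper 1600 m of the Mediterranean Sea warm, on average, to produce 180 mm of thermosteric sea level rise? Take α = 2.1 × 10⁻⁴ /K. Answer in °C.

ΔT ≈ 0.54 °C

ΔT = Δh/(αH) = 0.18 / (2.1×10⁻⁴ × 1600) ≈ 0.5357 °C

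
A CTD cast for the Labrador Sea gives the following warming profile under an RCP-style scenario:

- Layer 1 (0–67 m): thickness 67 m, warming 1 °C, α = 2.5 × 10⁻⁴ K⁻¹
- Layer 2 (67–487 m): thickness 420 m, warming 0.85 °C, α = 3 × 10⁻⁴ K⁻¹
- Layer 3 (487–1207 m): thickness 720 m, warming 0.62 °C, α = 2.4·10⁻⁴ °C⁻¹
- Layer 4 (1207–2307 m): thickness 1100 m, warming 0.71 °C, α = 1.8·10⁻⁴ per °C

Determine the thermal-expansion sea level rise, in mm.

Layer 1: 67 × 1 × 2.5×10⁻⁴ = 0.01675 m
420 × 0.85 × 3×10⁻⁴ = 0.10710 m
720 × 2.4×10⁻⁴ × 0.62 = 0.107136 m
1207–2307 m: 0.71 × 1100 × 1.8×10⁻⁴ = 0.14058 m
Δh = 0.01675 + 0.10710 + 0.107136 + 0.14058 = 0.371566 m

about 372 mm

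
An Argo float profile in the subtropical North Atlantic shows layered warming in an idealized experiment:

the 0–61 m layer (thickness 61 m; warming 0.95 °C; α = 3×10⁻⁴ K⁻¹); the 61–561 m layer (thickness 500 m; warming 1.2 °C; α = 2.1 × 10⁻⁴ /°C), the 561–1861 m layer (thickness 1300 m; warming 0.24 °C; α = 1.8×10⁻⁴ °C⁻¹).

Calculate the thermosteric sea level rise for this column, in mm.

about 200 mm

3×10⁻⁴ × 61 × 0.95 = 0.017385 m
61–561 m: 1.2 × 500 × 2.1×10⁻⁴ = 0.12600 m
Layer 3: 1.8×10⁻⁴ × 0.24 × 1300 = 0.05616 m
Δh = 0.017385 + 0.12600 + 0.05616 = 0.199545 m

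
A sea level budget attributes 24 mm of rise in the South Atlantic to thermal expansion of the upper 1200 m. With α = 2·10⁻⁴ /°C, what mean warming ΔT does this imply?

ΔT = Δh/(αH) = 0.024 / (2×10⁻⁴ × 1200) = 0.1000 °C

0.100 °C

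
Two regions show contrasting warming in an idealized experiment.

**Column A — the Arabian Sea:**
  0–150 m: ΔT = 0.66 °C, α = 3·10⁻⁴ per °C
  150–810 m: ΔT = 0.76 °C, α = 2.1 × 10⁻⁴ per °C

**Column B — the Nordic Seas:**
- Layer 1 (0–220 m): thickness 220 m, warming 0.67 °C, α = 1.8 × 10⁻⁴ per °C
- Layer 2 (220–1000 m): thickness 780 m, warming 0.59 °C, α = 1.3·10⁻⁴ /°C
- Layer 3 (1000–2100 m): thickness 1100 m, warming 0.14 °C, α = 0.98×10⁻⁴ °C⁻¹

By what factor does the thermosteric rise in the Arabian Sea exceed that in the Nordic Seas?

a factor of 1.33

A Layer 1: 0.66 × 150 × 3×10⁻⁴ = 0.02970 m
A Layer 2: 660 × 0.76 × 2.1×10⁻⁴ = 0.105336 m
A total: 0.135036 m
B Layer 1: 1.8×10⁻⁴ × 0.67 × 220 = 0.026532 m
B 1.3×10⁻⁴ × 0.59 × 780 = 0.059826 m
B Layer 3: 0.98×10⁻⁴ × 1100 × 0.14 = 0.015092 m
B total: 0.10145 m
Ratio: 0.135036 / 0.10145 ≈ 1.331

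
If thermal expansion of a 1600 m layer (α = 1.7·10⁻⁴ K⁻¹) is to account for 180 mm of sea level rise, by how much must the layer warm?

about 0.662 °C

ΔT = Δh/(αH) = 0.18 / (1.7×10⁻⁴ × 1600) ≈ 0.6618 °C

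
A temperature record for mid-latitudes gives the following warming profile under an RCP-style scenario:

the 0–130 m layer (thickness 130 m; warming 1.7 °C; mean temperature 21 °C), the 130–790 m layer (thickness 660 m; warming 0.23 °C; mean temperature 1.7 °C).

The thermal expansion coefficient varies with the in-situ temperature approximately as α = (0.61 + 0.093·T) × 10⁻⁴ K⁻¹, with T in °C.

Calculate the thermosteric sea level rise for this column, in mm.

68 mm

Layer 1: α = (0.61 + 0.093×21)×10⁻⁴ = 2.563×10⁻⁴ K⁻¹
Layer 2: α = (0.61 + 0.093×1.7)×10⁻⁴ = 0.7681×10⁻⁴ K⁻¹
2.563×10⁻⁴ × 130 × 1.7 = 0.0566423 m
Layer 2: 660 × 0.23 × 0.7681×10⁻⁴ = 0.011659758 m
Δh = 0.0566423 + 0.011659758 = 0.068302058 m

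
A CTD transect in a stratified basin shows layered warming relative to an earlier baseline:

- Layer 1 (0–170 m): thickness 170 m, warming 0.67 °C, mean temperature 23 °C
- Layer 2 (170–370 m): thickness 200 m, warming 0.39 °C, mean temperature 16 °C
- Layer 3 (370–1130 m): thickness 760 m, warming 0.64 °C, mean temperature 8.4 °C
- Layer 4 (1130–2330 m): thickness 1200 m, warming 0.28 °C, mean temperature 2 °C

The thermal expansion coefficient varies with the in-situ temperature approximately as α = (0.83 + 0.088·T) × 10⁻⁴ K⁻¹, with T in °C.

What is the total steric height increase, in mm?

Δh ≈ 160 mm

Layer 1: α = (0.83 + 0.088×23)×10⁻⁴ = 2.854×10⁻⁴ K⁻¹
Layer 2: α = (0.83 + 0.088×16)×10⁻⁴ = 2.238×10⁻⁴ K⁻¹
Layer 3: α = (0.83 + 0.088×8.4)×10⁻⁴ = 1.5692×10⁻⁴ K⁻¹
Layer 4: α = (0.83 + 0.088×2)×10⁻⁴ = 1.006×10⁻⁴ K⁻¹
Layer 1: 2.854×10⁻⁴ × 0.67 × 170 = 0.03250706 m
Layer 2: 0.39 × 200 × 2.238×10⁻⁴ = 0.0174564 m
Layer 3: 760 × 1.5692×10⁻⁴ × 0.64 = 0.076325888 m
1200 × 0.28 × 1.006×10⁻⁴ = 0.0338016 m
Δh = 0.03250706 + 0.0174564 + 0.076325888 + 0.0338016 = 0.160090948 m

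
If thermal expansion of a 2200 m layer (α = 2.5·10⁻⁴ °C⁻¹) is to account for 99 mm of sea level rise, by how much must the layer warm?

ΔT ≈ 0.180 °C

ΔT = Δh/(αH) = 0.099 / (2.5×10⁻⁴ × 2200) = 0.1800 °C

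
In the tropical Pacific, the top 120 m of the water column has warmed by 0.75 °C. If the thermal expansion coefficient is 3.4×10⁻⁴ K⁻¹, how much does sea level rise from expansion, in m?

about 0.0306 m

Δh = αΔT·H = 3.4×10⁻⁴ × 0.75 × 120 = 0.03060 m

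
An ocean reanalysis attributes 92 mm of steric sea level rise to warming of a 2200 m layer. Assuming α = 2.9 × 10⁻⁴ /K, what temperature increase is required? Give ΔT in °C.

ΔT ≈ 0.14 °C

ΔT = Δh/(αH) = 0.092 / (2.9×10⁻⁴ × 2200) ≈ 0.1442 °C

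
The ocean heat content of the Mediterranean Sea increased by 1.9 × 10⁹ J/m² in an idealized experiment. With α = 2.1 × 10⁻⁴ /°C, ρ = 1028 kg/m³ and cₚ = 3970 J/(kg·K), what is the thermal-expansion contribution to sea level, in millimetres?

98 mm

Δh = αQ/(ρcₚ) = 2.1×10⁻⁴ × 1.9×10⁹ / (1028 × 3970) ≈ 0.097766 m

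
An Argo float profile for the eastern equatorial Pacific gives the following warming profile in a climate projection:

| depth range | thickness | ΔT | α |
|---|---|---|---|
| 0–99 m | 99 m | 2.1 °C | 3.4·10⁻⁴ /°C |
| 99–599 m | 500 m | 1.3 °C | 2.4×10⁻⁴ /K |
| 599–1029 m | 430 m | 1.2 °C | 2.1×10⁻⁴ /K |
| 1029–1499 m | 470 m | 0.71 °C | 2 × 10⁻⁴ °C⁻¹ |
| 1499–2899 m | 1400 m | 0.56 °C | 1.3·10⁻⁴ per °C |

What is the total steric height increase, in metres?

Δh = 0.504 m

2.1 × 99 × 3.4×10⁻⁴ = 0.070686 m
99–599 m: 2.4×10⁻⁴ × 500 × 1.3 = 0.15600 m
Layer 3: 430 × 1.2 × 2.1×10⁻⁴ = 0.10836 m
470 × 2×10⁻⁴ × 0.71 = 0.06674 m
Layer 5: 1.3×10⁻⁴ × 0.56 × 1400 = 0.10192 m
Δh = 0.070686 + 0.15600 + 0.10836 + 0.06674 + 0.10192 = 0.503706 m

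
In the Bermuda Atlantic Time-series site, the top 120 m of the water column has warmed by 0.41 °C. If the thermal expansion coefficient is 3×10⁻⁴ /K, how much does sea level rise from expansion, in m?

Δh = αΔT·H = 3×10⁻⁴ × 0.41 × 120 = 0.01476 m

Δh = 0.0148 m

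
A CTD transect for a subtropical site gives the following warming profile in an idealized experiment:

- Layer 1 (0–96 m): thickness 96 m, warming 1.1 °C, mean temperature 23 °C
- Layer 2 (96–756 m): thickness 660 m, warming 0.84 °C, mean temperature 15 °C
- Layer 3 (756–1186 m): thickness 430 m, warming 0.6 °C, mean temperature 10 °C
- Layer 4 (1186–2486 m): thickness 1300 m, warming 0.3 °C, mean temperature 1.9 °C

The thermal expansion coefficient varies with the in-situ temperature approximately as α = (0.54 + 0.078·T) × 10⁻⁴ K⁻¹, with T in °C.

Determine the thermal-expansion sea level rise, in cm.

Layer 1: α = (0.54 + 0.078×23)×10⁻⁴ = 2.334×10⁻⁴ K⁻¹
Layer 2: α = (0.54 + 0.078×15)×10⁻⁴ = 1.71×10⁻⁴ K⁻¹
Layer 3: α = (0.54 + 0.078×10)×10⁻⁴ = 1.32×10⁻⁴ K⁻¹
Layer 4: α = (0.54 + 0.078×1.9)×10⁻⁴ = 0.6882×10⁻⁴ K⁻¹
2.334×10⁻⁴ × 96 × 1.1 = 0.02464704 m
Layer 2: 660 × 1.71×10⁻⁴ × 0.84 = 0.0948024 m
756–1186 m: 430 × 1.32×10⁻⁴ × 0.6 = 0.034056 m
Layer 4: 1300 × 0.3 × 0.6882×10⁻⁴ = 0.0268398 m
Δh = 0.02464704 + 0.0948024 + 0.034056 + 0.0268398 = 0.18034524 m

Δh ≈ 18.0 cm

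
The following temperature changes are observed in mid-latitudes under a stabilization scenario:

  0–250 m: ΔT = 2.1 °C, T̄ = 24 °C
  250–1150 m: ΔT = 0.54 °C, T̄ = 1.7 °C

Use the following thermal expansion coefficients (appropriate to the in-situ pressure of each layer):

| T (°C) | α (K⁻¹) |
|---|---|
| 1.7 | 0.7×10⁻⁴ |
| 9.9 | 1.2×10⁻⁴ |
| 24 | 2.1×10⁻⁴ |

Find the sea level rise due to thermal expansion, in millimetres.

140 mm

Layer 1 at 24 °C → α = 2.1×10⁻⁴ K⁻¹
Layer 2 at 1.7 °C → α = 0.7×10⁻⁴ K⁻¹
Layer 1: 2.1×10⁻⁴ × 2.1 × 250 = 0.11025 m
0.54 × 900 × 0.7×10⁻⁴ = 0.03402 m
Δh = 0.11025 + 0.03402 = 0.14427 m ≈ 140 mm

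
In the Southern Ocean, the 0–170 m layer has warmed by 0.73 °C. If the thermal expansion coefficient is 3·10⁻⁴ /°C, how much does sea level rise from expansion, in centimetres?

Δh = αΔT·H = 3×10⁻⁴ × 0.73 × 170 = 0.03723 m

about 3.7 cm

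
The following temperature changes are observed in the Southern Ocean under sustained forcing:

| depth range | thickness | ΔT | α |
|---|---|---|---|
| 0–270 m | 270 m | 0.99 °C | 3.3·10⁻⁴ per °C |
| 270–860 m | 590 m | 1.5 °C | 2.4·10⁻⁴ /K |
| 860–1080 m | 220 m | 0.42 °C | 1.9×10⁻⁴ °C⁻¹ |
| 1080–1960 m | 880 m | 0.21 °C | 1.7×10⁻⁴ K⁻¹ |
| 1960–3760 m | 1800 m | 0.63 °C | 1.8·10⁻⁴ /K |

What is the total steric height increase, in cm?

0.99 × 270 × 3.3×10⁻⁴ = 0.088209 m
1.5 × 2.4×10⁻⁴ × 590 = 0.21240 m
Layer 3: 220 × 0.42 × 1.9×10⁻⁴ = 0.017556 m
1.7×10⁻⁴ × 880 × 0.21 = 0.031416 m
1960–3760 m: 1.8×10⁻⁴ × 1800 × 0.63 = 0.20412 m
Δh = 0.088209 + 0.21240 + 0.017556 + 0.031416 + 0.20412 = 0.553701 m ≈ 55 cm

Δh ≈ 55 cm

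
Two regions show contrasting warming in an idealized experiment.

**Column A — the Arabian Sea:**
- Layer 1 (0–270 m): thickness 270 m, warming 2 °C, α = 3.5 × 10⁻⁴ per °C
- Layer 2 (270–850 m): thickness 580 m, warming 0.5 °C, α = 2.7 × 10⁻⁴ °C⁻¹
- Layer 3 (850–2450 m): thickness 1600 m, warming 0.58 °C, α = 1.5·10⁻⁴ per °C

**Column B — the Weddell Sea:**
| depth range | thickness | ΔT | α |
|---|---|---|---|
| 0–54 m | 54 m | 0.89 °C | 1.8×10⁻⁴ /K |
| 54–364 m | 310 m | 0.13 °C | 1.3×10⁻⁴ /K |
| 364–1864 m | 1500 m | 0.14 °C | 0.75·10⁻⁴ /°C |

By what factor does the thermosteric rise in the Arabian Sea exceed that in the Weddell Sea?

14

A 0–270 m: 2 × 3.5×10⁻⁴ × 270 = 0.18900 m
A 2.7×10⁻⁴ × 0.5 × 580 = 0.07830 m
A 850–2450 m: 1600 × 1.5×10⁻⁴ × 0.58 = 0.13920 m
A total: 0.40650 m
B 0–54 m: 0.89 × 1.8×10⁻⁴ × 54 = 0.0086508 m
B 54–364 m: 0.13 × 1.3×10⁻⁴ × 310 = 0.005239 m
B 0.14 × 1500 × 0.75×10⁻⁴ = 0.01575 m
B total: 0.0296398 m
Ratio: 0.40650 / 0.0296398 ≈ 13.71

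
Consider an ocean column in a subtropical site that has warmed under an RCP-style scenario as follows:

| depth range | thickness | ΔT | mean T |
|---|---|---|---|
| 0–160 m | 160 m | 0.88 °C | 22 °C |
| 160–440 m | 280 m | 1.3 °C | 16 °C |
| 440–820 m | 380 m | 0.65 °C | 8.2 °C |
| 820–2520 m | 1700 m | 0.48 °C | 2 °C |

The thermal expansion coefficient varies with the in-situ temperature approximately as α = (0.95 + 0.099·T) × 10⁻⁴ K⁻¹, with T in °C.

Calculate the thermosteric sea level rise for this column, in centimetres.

Layer 1: α = (0.95 + 0.099×22)×10⁻⁴ = 3.128×10⁻⁴ K⁻¹
Layer 2: α = (0.95 + 0.099×16)×10⁻⁴ = 2.534×10⁻⁴ K⁻¹
Layer 3: α = (0.95 + 0.099×8.2)×10⁻⁴ = 1.7618×10⁻⁴ K⁻¹
Layer 4: α = (0.95 + 0.099×2)×10⁻⁴ = 1.148×10⁻⁴ K⁻¹
0–160 m: 0.88 × 3.128×10⁻⁴ × 160 = 0.04404224 m
Layer 2: 1.3 × 280 × 2.534×10⁻⁴ = 0.0922376 m
0.65 × 1.7618×10⁻⁴ × 380 = 0.04351646 m
Layer 4: 1700 × 0.48 × 1.148×10⁻⁴ = 0.0936768 m
Δh = 0.04404224 + 0.0922376 + 0.04351646 + 0.0936768 = 0.2734731 m

Δh ≈ 27.3 cm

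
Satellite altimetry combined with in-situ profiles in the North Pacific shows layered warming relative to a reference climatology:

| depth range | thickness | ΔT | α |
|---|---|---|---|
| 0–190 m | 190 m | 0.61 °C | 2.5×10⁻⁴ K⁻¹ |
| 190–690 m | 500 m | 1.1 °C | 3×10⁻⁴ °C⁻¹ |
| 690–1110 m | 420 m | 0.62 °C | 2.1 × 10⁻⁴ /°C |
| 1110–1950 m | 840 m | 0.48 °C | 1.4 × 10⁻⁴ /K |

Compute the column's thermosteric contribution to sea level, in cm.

Layer 1: 2.5×10⁻⁴ × 0.61 × 190 = 0.028975 m
190–690 m: 500 × 1.1 × 3×10⁻⁴ = 0.16500 m
690–1110 m: 0.62 × 2.1×10⁻⁴ × 420 = 0.054684 m
0.48 × 840 × 1.4×10⁻⁴ = 0.056448 m
Δh = 0.028975 + 0.16500 + 0.054684 + 0.056448 = 0.305107 m

Δh = 31 cm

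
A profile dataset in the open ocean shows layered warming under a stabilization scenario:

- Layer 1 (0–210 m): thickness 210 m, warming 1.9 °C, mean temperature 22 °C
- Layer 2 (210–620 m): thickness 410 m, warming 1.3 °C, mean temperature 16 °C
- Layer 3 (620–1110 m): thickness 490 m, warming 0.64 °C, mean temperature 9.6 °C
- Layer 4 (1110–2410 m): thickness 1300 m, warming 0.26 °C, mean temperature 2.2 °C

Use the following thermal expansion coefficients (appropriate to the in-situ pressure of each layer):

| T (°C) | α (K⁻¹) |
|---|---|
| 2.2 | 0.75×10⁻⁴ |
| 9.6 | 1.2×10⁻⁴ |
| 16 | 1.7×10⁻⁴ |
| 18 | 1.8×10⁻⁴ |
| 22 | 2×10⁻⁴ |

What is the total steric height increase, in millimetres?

Δh = 230 mm

Layer 1 at 22 °C → α = 2×10⁻⁴ K⁻¹
Layer 2 at 16 °C → α = 1.7×10⁻⁴ K⁻¹
Layer 3 at 9.6 °C → α = 1.2×10⁻⁴ K⁻¹
Layer 4 at 2.2 °C → α = 0.75×10⁻⁴ K⁻¹
0–210 m: 210 × 1.9 × 2×10⁻⁴ = 0.07980 m
Layer 2: 1.7×10⁻⁴ × 1.3 × 410 = 0.09061 m
0.64 × 490 × 1.2×10⁻⁴ = 0.037632 m
1110–2410 m: 0.26 × 0.75×10⁻⁴ × 1300 = 0.02535 m
Δh = 0.07980 + 0.09061 + 0.037632 + 0.02535 = 0.233392 m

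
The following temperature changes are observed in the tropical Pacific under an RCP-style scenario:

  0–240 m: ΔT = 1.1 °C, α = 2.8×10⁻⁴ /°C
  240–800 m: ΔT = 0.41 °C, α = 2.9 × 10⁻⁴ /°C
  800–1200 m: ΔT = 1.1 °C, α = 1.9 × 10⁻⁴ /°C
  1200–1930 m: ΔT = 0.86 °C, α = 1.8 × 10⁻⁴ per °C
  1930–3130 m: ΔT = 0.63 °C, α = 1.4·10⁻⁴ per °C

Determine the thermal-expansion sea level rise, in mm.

1.1 × 2.8×10⁻⁴ × 240 = 0.07392 m
560 × 2.9×10⁻⁴ × 0.41 = 0.066584 m
800–1200 m: 1.1 × 1.9×10⁻⁴ × 400 = 0.08360 m
1200–1930 m: 730 × 1.8×10⁻⁴ × 0.86 = 0.113004 m
Layer 5: 0.63 × 1.4×10⁻⁴ × 1200 = 0.10584 m
Δh = 0.07392 + 0.066584 + 0.08360 + 0.113004 + 0.10584 = 0.442948 m

440 mm of thermosteric rise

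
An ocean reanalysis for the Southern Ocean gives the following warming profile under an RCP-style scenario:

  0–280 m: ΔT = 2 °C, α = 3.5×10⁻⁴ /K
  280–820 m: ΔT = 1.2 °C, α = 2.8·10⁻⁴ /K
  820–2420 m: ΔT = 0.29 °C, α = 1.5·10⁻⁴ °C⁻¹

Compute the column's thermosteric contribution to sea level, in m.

Δh = 0.45 m

Layer 1: 280 × 2 × 3.5×10⁻⁴ = 0.19600 m
Layer 2: 2.8×10⁻⁴ × 540 × 1.2 = 0.18144 m
Layer 3: 0.29 × 1.5×10⁻⁴ × 1600 = 0.06960 m
Δh = 0.19600 + 0.18144 + 0.06960 = 0.44704 m ≈ 0.45 m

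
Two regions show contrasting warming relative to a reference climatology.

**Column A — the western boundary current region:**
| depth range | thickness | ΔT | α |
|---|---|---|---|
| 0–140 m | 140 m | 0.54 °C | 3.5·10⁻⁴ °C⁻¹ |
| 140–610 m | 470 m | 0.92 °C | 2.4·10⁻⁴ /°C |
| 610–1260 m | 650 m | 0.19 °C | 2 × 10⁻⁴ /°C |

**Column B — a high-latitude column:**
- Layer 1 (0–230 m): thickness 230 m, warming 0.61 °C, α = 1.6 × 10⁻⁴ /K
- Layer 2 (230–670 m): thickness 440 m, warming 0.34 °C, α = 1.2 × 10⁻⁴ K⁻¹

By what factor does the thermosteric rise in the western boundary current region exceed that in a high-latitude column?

A Layer 1: 140 × 3.5×10⁻⁴ × 0.54 = 0.02646 m
A 140–610 m: 470 × 2.4×10⁻⁴ × 0.92 = 0.103776 m
A Layer 3: 2×10⁻⁴ × 650 × 0.19 = 0.02470 m
A total: 0.154936 m
B Layer 1: 230 × 1.6×10⁻⁴ × 0.61 = 0.022448 m
B 440 × 0.34 × 1.2×10⁻⁴ = 0.017952 m
B total: 0.04040 m
Ratio: 0.154936 / 0.04040 ≈ 3.835

3.84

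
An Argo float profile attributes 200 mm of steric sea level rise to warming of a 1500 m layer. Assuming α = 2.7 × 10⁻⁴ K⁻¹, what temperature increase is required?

0.494 K

ΔT = Δh/(αH) = 0.2 / (2.7×10⁻⁴ × 1500) ≈ 0.4938 K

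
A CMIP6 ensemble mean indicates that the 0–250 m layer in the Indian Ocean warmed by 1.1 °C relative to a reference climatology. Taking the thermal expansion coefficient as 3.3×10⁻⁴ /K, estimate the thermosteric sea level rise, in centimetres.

Δh = αΔT·H = 3.3×10⁻⁴ × 1.1 × 250 = 0.09075 m

9.1 cm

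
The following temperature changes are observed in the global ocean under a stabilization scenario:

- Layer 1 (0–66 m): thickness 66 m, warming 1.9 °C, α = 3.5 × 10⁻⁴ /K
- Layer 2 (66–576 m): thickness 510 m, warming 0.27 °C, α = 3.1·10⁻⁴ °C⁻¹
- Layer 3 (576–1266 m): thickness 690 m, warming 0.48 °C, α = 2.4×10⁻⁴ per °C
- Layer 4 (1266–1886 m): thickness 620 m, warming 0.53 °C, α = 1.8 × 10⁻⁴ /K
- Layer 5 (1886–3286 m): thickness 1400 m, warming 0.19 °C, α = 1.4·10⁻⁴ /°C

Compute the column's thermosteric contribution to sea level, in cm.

Layer 1: 1.9 × 3.5×10⁻⁴ × 66 = 0.04389 m
66–576 m: 3.1×10⁻⁴ × 0.27 × 510 = 0.042687 m
576–1266 m: 2.4×10⁻⁴ × 0.48 × 690 = 0.079488 m
0.53 × 1.8×10⁻⁴ × 620 = 0.059148 m
0.19 × 1400 × 1.4×10⁻⁴ = 0.03724 m
Δh = 0.04389 + 0.042687 + 0.079488 + 0.059148 + 0.03724 = 0.262453 m

Δh ≈ 26.2 cm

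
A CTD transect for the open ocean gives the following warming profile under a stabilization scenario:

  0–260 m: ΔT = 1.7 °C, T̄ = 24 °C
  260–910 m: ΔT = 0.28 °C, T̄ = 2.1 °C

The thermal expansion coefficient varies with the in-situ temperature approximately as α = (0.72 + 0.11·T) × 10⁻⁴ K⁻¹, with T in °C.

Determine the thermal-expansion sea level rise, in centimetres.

16.6 cm

Layer 1: α = (0.72 + 0.11×24)×10⁻⁴ = 3.36×10⁻⁴ K⁻¹
Layer 2: α = (0.72 + 0.11×2.1)×10⁻⁴ = 0.951×10⁻⁴ K⁻¹
Layer 1: 260 × 3.36×10⁻⁴ × 1.7 = 0.148512 m
Layer 2: 0.28 × 0.951×10⁻⁴ × 650 = 0.0173082 m
Δh = 0.148512 + 0.0173082 = 0.1658202 m ≈ 16.6 cm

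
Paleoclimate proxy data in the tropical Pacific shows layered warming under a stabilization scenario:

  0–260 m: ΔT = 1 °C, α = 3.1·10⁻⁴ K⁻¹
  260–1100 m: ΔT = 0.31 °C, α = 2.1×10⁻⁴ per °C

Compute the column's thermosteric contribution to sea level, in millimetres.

135 mm

Layer 1: 260 × 3.1×10⁻⁴ × 1 = 0.08060 m
260–1100 m: 0.31 × 2.1×10⁻⁴ × 840 = 0.054684 m
Δh = 0.08060 + 0.054684 = 0.135284 m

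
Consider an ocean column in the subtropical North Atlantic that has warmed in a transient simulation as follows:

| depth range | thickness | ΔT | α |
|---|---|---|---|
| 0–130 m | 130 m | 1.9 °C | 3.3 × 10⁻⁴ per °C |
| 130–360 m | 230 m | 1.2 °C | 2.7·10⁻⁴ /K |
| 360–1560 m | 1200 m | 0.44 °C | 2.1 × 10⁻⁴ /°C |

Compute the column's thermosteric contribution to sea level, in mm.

267 mm of thermosteric rise

0–130 m: 3.3×10⁻⁴ × 1.9 × 130 = 0.08151 m
230 × 1.2 × 2.7×10⁻⁴ = 0.07452 m
360–1560 m: 2.1×10⁻⁴ × 0.44 × 1200 = 0.11088 m
Δh = 0.08151 + 0.07452 + 0.11088 = 0.26691 m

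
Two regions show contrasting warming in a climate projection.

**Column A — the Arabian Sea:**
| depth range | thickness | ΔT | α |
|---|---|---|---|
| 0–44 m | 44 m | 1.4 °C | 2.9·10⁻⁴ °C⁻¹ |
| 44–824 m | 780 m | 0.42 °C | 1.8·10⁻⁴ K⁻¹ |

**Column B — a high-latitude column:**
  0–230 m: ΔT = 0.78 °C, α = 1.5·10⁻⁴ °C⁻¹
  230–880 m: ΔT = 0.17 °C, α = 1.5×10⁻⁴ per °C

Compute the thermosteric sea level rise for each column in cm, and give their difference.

A: 7.68 cm; B: 4.35 cm; difference 3.33 cm

A 1.4 × 44 × 2.9×10⁻⁴ = 0.017864 m
A 1.8×10⁻⁴ × 780 × 0.42 = 0.058968 m
A total: 0.076832 m
B Layer 1: 1.5×10⁻⁴ × 0.78 × 230 = 0.02691 m
B Layer 2: 0.17 × 1.5×10⁻⁴ × 650 = 0.016575 m
B total: 0.043485 m
Difference: 0.076832 − 0.043485 = 0.033347 m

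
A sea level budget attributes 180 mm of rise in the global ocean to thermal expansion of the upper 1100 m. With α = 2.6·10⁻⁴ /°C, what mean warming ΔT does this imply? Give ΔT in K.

ΔT = Δh/(αH) = 0.18 / (2.6×10⁻⁴ × 1100) ≈ 0.6294 K

ΔT ≈ 0.629 K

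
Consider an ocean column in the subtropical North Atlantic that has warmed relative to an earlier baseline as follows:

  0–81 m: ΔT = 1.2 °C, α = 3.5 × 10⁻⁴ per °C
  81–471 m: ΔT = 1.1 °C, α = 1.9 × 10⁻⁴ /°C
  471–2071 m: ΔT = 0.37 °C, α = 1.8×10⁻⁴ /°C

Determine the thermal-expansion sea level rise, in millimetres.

Layer 1: 1.2 × 81 × 3.5×10⁻⁴ = 0.03402 m
Layer 2: 1.1 × 1.9×10⁻⁴ × 390 = 0.08151 m
0.37 × 1600 × 1.8×10⁻⁴ = 0.10656 m
Δh = 0.03402 + 0.08151 + 0.10656 = 0.22209 m

220 mm of thermosteric rise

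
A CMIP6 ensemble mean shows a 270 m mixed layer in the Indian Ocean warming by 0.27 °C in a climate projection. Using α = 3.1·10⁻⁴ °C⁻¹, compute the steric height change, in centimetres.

about 2.26 cm

Δh = αΔT·H = 3.1×10⁻⁴ × 0.27 × 270 = 0.022599 m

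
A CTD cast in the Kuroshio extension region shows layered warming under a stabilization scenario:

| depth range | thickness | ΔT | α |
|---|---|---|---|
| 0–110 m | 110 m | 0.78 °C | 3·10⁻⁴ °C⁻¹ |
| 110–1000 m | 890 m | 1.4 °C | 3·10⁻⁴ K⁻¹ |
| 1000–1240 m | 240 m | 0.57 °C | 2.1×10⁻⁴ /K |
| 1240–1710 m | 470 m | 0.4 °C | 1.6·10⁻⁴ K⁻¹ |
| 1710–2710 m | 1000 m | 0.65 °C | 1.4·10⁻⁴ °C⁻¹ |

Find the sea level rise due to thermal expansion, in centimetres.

about 54.9 cm

Layer 1: 3×10⁻⁴ × 0.78 × 110 = 0.02574 m
1.4 × 3×10⁻⁴ × 890 = 0.37380 m
0.57 × 2.1×10⁻⁴ × 240 = 0.028728 m
Layer 4: 1.6×10⁻⁴ × 470 × 0.4 = 0.03008 m
Layer 5: 1000 × 1.4×10⁻⁴ × 0.65 = 0.09100 m
Δh = 0.02574 + 0.37380 + 0.028728 + 0.03008 + 0.09100 = 0.549348 m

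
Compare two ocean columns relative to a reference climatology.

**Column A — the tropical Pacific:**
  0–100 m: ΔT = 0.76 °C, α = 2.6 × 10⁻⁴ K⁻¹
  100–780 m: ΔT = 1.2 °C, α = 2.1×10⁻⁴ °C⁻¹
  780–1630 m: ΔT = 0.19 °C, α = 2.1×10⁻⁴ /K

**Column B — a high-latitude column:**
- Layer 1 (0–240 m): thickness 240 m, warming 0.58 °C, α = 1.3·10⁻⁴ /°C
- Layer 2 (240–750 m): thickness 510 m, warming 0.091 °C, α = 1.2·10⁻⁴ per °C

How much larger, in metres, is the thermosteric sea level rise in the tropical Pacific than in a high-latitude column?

0.201 m

A Layer 1: 2.6×10⁻⁴ × 100 × 0.76 = 0.01976 m
A Layer 2: 1.2 × 680 × 2.1×10⁻⁴ = 0.17136 m
A 2.1×10⁻⁴ × 850 × 0.19 = 0.033915 m
A total: 0.225035 m
B Layer 1: 0.58 × 1.3×10⁻⁴ × 240 = 0.018096 m
B 240–750 m: 510 × 0.091 × 1.2×10⁻⁴ = 0.0055692 m
B total: 0.0236652 m
Difference: 0.225035 − 0.0236652 = 0.2013698 m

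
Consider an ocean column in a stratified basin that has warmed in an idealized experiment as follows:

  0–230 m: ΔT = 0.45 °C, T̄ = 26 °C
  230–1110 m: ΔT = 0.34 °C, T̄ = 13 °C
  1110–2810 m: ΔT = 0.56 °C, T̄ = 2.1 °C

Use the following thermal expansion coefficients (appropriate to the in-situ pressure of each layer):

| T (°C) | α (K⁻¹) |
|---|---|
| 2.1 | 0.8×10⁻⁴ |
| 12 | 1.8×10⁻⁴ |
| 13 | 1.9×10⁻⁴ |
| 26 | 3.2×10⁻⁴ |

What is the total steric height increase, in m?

Δh ≈ 0.17 m

Layer 1 at 26 °C → α = 3.2×10⁻⁴ K⁻¹
Layer 2 at 13 °C → α = 1.9×10⁻⁴ K⁻¹
Layer 3 at 2.1 °C → α = 0.8×10⁻⁴ K⁻¹
0–230 m: 230 × 0.45 × 3.2×10⁻⁴ = 0.03312 m
880 × 1.9×10⁻⁴ × 0.34 = 0.056848 m
Layer 3: 0.56 × 0.8×10⁻⁴ × 1700 = 0.07616 m
Δh = 0.03312 + 0.056848 + 0.07616 = 0.166128 m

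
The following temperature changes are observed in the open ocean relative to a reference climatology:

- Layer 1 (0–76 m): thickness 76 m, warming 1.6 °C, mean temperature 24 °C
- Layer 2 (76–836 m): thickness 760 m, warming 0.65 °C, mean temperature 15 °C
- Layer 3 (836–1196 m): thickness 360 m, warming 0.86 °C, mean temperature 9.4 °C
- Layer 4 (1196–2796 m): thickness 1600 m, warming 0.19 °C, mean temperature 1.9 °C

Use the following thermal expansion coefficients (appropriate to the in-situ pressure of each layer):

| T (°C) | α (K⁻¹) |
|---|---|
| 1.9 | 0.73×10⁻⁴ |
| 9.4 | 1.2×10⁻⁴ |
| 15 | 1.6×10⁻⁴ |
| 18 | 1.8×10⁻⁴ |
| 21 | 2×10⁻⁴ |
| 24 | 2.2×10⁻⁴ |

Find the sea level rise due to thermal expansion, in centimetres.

about 17 cm

Layer 1 at 24 °C → α = 2.2×10⁻⁴ K⁻¹
Layer 2 at 15 °C → α = 1.6×10⁻⁴ K⁻¹
Layer 3 at 9.4 °C → α = 1.2×10⁻⁴ K⁻¹
Layer 4 at 1.9 °C → α = 0.73×10⁻⁴ K⁻¹
0–76 m: 2.2×10⁻⁴ × 1.6 × 76 = 0.026752 m
Layer 2: 0.65 × 760 × 1.6×10⁻⁴ = 0.07904 m
836–1196 m: 1.2×10⁻⁴ × 360 × 0.86 = 0.037152 m
1196–2796 m: 0.73×10⁻⁴ × 0.19 × 1600 = 0.022192 m
Δh = 0.026752 + 0.07904 + 0.037152 + 0.022192 = 0.165136 m ≈ 17 cm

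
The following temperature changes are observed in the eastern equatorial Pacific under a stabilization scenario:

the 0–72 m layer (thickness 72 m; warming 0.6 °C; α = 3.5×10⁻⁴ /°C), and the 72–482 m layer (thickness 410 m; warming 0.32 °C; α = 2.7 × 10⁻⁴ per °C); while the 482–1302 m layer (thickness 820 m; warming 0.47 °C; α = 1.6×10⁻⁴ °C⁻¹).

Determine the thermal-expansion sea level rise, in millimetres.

about 110 mm

Layer 1: 72 × 0.6 × 3.5×10⁻⁴ = 0.01512 m
0.32 × 2.7×10⁻⁴ × 410 = 0.035424 m
0.47 × 1.6×10⁻⁴ × 820 = 0.061664 m
Δh = 0.01512 + 0.035424 + 0.061664 = 0.112208 m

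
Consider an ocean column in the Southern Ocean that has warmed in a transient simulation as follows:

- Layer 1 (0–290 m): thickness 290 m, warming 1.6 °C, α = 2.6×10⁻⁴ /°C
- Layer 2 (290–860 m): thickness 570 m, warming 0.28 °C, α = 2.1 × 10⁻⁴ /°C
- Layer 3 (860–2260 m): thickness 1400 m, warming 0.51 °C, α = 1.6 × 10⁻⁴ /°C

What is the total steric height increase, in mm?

Layer 1: 290 × 2.6×10⁻⁴ × 1.6 = 0.12064 m
0.28 × 2.1×10⁻⁴ × 570 = 0.033516 m
860–2260 m: 0.51 × 1.6×10⁻⁴ × 1400 = 0.11424 m
Δh = 0.12064 + 0.033516 + 0.11424 = 0.268396 m

Δh = 268 mm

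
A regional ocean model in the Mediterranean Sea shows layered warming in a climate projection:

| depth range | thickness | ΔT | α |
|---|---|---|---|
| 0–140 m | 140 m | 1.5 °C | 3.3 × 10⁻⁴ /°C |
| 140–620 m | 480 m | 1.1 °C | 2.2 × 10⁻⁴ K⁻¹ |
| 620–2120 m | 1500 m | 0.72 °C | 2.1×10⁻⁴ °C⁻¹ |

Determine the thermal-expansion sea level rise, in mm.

0–140 m: 1.5 × 140 × 3.3×10⁻⁴ = 0.06930 m
1.1 × 2.2×10⁻⁴ × 480 = 0.11616 m
620–2120 m: 2.1×10⁻⁴ × 0.72 × 1500 = 0.22680 m
Δh = 0.06930 + 0.11616 + 0.22680 = 0.41226 m ≈ 412 mm

Δh = 412 mm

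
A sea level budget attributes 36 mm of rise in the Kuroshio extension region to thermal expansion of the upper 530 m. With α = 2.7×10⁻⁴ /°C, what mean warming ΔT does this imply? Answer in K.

0.25 K

ΔT = Δh/(αH) = 0.036 / (2.7×10⁻⁴ × 530) ≈ 0.2516 K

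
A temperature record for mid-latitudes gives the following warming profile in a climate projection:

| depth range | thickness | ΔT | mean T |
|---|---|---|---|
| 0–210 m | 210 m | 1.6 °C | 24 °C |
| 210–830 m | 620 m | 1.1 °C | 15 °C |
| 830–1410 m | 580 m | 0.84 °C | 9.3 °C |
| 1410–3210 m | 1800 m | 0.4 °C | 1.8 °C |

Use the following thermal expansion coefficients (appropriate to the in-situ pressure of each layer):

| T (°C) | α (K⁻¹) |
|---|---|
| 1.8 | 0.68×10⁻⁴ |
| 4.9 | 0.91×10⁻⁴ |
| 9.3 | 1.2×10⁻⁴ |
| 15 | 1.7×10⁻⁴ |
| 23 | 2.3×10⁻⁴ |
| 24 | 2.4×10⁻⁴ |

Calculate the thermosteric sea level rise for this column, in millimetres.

Layer 1 at 24 °C → α = 2.4×10⁻⁴ K⁻¹
Layer 2 at 15 °C → α = 1.7×10⁻⁴ K⁻¹
Layer 3 at 9.3 °C → α = 1.2×10⁻⁴ K⁻¹
Layer 4 at 1.8 °C → α = 0.68×10⁻⁴ K⁻¹
0–210 m: 2.4×10⁻⁴ × 1.6 × 210 = 0.08064 m
Layer 2: 620 × 1.7×10⁻⁴ × 1.1 = 0.11594 m
580 × 1.2×10⁻⁴ × 0.84 = 0.058464 m
Layer 4: 1800 × 0.68×10⁻⁴ × 0.4 = 0.04896 m
Δh = 0.08064 + 0.11594 + 0.058464 + 0.04896 = 0.304004 m

304 mm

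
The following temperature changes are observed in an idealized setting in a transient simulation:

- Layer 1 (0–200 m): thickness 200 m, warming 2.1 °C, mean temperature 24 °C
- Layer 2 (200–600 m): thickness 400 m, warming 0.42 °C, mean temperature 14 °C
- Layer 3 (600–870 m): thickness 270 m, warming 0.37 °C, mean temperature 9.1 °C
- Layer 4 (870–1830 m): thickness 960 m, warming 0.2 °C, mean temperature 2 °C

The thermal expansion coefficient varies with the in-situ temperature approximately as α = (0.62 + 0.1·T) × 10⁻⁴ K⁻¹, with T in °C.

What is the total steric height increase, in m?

Layer 1: α = (0.62 + 0.1×24)×10⁻⁴ = 3.02×10⁻⁴ K⁻¹
Layer 2: α = (0.62 + 0.1×14)×10⁻⁴ = 2.02×10⁻⁴ K⁻¹
Layer 3: α = (0.62 + 0.1×9.1)×10⁻⁴ = 1.53×10⁻⁴ K⁻¹
Layer 4: α = (0.62 + 0.1×2)×10⁻⁴ = 0.82×10⁻⁴ K⁻¹
3.02×10⁻⁴ × 2.1 × 200 = 0.12684 m
400 × 0.42 × 2.02×10⁻⁴ = 0.033936 m
600–870 m: 0.37 × 270 × 1.53×10⁻⁴ = 0.0152847 m
0.82×10⁻⁴ × 960 × 0.2 = 0.015744 m
Δh = 0.12684 + 0.033936 + 0.0152847 + 0.015744 = 0.1918047 m ≈ 0.19 m

about 0.19 m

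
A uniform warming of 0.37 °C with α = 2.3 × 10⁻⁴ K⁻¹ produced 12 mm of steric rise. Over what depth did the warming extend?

H = Δh/(αΔT) = 0.012 / (2.3×10⁻⁴ × 0.37) ≈ 141.0 m

141 m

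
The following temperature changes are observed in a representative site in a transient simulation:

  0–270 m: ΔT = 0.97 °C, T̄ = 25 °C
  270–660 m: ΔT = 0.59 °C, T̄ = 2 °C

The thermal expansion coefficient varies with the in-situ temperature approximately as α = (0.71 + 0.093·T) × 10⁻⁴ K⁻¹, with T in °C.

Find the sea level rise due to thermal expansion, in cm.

Layer 1: α = (0.71 + 0.093×25)×10⁻⁴ = 3.035×10⁻⁴ K⁻¹
Layer 2: α = (0.71 + 0.093×2)×10⁻⁴ = 0.896×10⁻⁴ K⁻¹
0–270 m: 3.035×10⁻⁴ × 270 × 0.97 = 0.07948665 m
0.896×10⁻⁴ × 0.59 × 390 = 0.02061696 m
Δh = 0.07948665 + 0.02061696 = 0.10010361 m

10.0 cm of thermosteric rise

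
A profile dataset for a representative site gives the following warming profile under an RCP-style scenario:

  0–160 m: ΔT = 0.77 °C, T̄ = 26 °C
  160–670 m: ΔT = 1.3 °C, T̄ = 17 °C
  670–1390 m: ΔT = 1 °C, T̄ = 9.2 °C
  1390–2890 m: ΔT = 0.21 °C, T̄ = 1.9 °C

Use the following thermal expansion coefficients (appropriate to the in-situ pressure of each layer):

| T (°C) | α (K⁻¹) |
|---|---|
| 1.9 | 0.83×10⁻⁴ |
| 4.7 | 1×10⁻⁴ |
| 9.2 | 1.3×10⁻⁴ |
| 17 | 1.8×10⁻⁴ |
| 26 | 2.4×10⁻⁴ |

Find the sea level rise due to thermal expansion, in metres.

Layer 1 at 26 °C → α = 2.4×10⁻⁴ K⁻¹
Layer 2 at 17 °C → α = 1.8×10⁻⁴ K⁻¹
Layer 3 at 9.2 °C → α = 1.3×10⁻⁴ K⁻¹
Layer 4 at 1.9 °C → α = 0.83×10⁻⁴ K⁻¹
0–160 m: 2.4×10⁻⁴ × 160 × 0.77 = 0.029568 m
1.3 × 1.8×10⁻⁴ × 510 = 0.11934 m
670–1390 m: 1.3×10⁻⁴ × 720 × 1 = 0.09360 m
1390–2890 m: 0.21 × 1500 × 0.83×10⁻⁴ = 0.026145 m
Δh = 0.029568 + 0.11934 + 0.09360 + 0.026145 = 0.268653 m

0.269 m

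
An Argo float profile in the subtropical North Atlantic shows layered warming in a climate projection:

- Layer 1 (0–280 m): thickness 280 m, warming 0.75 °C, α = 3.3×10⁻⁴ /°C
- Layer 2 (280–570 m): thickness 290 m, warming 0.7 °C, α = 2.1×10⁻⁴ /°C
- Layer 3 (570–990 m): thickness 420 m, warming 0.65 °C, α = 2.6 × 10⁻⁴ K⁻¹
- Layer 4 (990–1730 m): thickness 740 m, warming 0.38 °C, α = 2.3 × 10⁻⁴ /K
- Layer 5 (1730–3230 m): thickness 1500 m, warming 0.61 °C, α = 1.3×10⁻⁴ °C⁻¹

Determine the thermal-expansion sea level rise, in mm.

367 mm of thermosteric rise

0–280 m: 0.75 × 280 × 3.3×10⁻⁴ = 0.06930 m
Layer 2: 2.1×10⁻⁴ × 0.7 × 290 = 0.04263 m
2.6×10⁻⁴ × 0.65 × 420 = 0.07098 m
Layer 4: 0.38 × 740 × 2.3×10⁻⁴ = 0.064676 m
1500 × 0.61 × 1.3×10⁻⁴ = 0.11895 m
Δh = 0.06930 + 0.04263 + 0.07098 + 0.064676 + 0.11895 = 0.366536 m ≈ 367 mm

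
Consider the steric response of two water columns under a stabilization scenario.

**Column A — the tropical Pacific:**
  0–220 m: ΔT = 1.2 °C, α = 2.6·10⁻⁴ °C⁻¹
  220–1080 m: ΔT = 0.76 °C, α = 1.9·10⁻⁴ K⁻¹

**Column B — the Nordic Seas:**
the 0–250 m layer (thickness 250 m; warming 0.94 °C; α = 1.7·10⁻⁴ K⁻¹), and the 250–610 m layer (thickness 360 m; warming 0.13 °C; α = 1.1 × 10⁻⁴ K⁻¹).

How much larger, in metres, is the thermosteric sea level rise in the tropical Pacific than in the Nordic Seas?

0.148 m larger

A Layer 1: 2.6×10⁻⁴ × 1.2 × 220 = 0.06864 m
A Layer 2: 0.76 × 1.9×10⁻⁴ × 860 = 0.124184 m
A total: 0.192824 m
B Layer 1: 0.94 × 1.7×10⁻⁴ × 250 = 0.03995 m
B 250–610 m: 360 × 0.13 × 1.1×10⁻⁴ = 0.005148 m
B total: 0.045098 m
Difference: 0.192824 − 0.045098 = 0.147726 m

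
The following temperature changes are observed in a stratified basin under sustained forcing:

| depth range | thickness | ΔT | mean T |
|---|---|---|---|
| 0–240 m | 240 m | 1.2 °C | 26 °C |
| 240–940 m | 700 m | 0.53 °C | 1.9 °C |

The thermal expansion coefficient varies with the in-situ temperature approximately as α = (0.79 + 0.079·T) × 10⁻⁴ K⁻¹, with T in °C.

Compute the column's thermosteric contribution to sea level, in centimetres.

Δh = 11.7 cm

Layer 1: α = (0.79 + 0.079×26)×10⁻⁴ = 2.844×10⁻⁴ K⁻¹
Layer 2: α = (0.79 + 0.079×1.9)×10⁻⁴ = 0.9401×10⁻⁴ K⁻¹
Layer 1: 240 × 1.2 × 2.844×10⁻⁴ = 0.0819072 m
240–940 m: 700 × 0.9401×10⁻⁴ × 0.53 = 0.03487771 m
Δh = 0.0819072 + 0.03487771 = 0.11678491 m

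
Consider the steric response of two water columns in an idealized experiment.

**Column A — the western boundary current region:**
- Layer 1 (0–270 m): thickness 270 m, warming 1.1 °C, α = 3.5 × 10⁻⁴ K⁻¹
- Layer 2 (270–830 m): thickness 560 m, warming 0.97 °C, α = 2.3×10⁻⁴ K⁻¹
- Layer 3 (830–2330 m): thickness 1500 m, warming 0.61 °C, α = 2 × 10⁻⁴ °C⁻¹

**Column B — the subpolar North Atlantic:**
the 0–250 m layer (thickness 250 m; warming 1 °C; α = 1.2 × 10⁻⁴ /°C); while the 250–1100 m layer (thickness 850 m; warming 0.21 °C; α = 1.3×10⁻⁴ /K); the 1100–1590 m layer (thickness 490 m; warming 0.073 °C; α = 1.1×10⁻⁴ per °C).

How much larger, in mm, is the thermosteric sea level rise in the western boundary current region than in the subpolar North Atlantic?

355 mm larger

A Layer 1: 1.1 × 270 × 3.5×10⁻⁴ = 0.10395 m
A 2.3×10⁻⁴ × 0.97 × 560 = 0.124936 m
A 830–2330 m: 0.61 × 1500 × 2×10⁻⁴ = 0.18300 m
A total: 0.411886 m
B 1.2×10⁻⁴ × 1 × 250 = 0.03000 m
B 250–1100 m: 850 × 0.21 × 1.3×10⁻⁴ = 0.023205 m
B 1100–1590 m: 1.1×10⁻⁴ × 490 × 0.073 = 0.0039347 m
B total: 0.0571397 m
Difference: 0.411886 − 0.0571397 = 0.3547463 m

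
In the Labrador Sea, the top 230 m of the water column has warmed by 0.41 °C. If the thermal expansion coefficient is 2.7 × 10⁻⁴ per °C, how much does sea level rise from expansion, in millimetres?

Δh = αΔT·H = 2.7×10⁻⁴ × 0.41 × 230 = 0.025461 m

25 mm of thermosteric rise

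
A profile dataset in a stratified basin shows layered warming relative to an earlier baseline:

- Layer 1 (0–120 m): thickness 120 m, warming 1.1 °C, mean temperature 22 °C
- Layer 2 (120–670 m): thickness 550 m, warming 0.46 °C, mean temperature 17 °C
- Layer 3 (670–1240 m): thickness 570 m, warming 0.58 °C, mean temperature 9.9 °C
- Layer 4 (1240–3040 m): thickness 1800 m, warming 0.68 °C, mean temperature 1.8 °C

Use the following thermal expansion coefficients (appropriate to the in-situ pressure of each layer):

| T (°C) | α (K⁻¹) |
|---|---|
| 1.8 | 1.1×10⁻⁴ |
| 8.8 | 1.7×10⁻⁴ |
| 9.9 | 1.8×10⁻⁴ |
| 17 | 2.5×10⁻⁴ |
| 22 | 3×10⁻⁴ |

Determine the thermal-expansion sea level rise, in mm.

about 297 mm

Layer 1 at 22 °C → α = 3×10⁻⁴ K⁻¹
Layer 2 at 17 °C → α = 2.5×10⁻⁴ K⁻¹
Layer 3 at 9.9 °C → α = 1.8×10⁻⁴ K⁻¹
Layer 4 at 1.8 °C → α = 1.1×10⁻⁴ K⁻¹
Layer 1: 1.1 × 120 × 3×10⁻⁴ = 0.03960 m
Layer 2: 2.5×10⁻⁴ × 0.46 × 550 = 0.06325 m
0.58 × 1.8×10⁻⁴ × 570 = 0.059508 m
Layer 4: 1.1×10⁻⁴ × 0.68 × 1800 = 0.13464 m
Δh = 0.03960 + 0.06325 + 0.059508 + 0.13464 = 0.296998 m ≈ 297 mm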